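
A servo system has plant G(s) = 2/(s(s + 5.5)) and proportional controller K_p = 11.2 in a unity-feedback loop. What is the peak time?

T_p = 0.816 s

The closed-loop denominator s² + 5.5s + 22.4 gives ω_n = √22.4 = 4.733 and ζ = 5.5/(2ω_n) = 0.581.
Damped frequency ω_d = ω_n√(1−ζ²) = 3.852 rad/s, so peak time T_p = π/ω_d = 0.816 s.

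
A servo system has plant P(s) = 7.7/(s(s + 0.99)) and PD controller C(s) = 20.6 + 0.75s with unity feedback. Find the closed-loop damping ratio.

Forward path: (20.6 + 0.75s)·7.7/(s(s+0.99)). The closed-loop characteristic equation is s² + (0.99 + 7.7·0.75)s + 7.7·20.6 = 0.
That is s² + 6.765s + 158.6 = 0, so ω_n = 12.59 rad/s and ζ = 6.765/(2·12.59) = 0.2686.

ζ = 0.269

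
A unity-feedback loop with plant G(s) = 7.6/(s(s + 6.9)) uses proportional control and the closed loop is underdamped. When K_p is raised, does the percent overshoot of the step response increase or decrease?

Characteristic equation s² + 6.9s + K_p·7.6 = 0: raising K_p raises ω_n while 2ζω_n = 6.9 is fixed, so ζ falls and overshoot grows.

increase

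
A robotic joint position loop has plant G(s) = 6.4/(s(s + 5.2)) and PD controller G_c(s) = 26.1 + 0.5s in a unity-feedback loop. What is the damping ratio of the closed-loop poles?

Forward path: (26.1 + 0.5s)·6.4/(s(s+5.2)). The closed-loop characteristic equation is s² + (5.2 + 6.4·0.5)s + 6.4·26.1 = 0.
That is s² + 8.4s + 167 = 0, so ω_n = 12.92 rad/s and ζ = 8.4/(2·12.92) = 0.325.

ζ = 0.325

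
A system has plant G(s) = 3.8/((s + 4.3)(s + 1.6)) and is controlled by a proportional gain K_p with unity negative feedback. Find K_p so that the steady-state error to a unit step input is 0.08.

The loop is type 0, so e_ss(step) = 1/(1 + K_pos) with K_pos = K_p·G(0).
G(0) = 0.5523. Require 1/(1 + K_p·0.5523) = 0.08, so 1 + 0.5523·K_p = 12.5.
K_p = (12.5 − 1)/0.5523 = 20.8.

K_p = 20.8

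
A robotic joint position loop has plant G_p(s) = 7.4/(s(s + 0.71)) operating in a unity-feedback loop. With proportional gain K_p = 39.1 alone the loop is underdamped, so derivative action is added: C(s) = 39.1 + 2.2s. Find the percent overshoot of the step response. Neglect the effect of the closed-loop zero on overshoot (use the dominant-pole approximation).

Forward path: (39.1 + 2.2s)·7.4/(s(s+0.71)). The closed-loop characteristic equation is s² + (0.71 + 7.4·2.2)s + 7.4·39.1 = 0.
That is s² + 16.99s + 289.3 = 0, so ω_n = 17.01 rad/s and ζ = 16.99/(2·17.01) = 0.4994.
%OS = 100·exp(−πζ/√(1−ζ²)) = 16.3%.

16.3%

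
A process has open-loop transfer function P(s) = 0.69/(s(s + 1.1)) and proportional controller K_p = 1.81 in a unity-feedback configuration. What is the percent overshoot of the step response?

16.9%

Closed-loop characteristic equation: s² + 1.1s + 1.249 = 0, so ω_n = 1.118 rad/s and ζ = 1.1/(2·1.118) = 0.4922.
%OS = 100·exp(−πζ/√(1−ζ²)) = 100·exp(−π·0.4922/√0.7578) = 16.9%.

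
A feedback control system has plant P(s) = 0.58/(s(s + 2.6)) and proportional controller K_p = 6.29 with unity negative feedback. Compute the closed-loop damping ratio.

With unity feedback the closed-loop characteristic equation is s² + 2.6s + 6.29·0.58 = s² + 2.6s + 3.648 = 0.
So ω_n² = 3.648 ⇒ ω_n = 1.91 rad/s, and ζ = 2.6/(2ω_n) = 0.681.

ζ = 0.681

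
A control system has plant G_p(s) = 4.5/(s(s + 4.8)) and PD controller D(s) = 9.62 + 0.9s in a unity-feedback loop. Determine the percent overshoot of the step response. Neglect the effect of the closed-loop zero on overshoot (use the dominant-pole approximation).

Forward path: (9.62 + 0.9s)·4.5/(s(s+4.8)). The closed-loop characteristic equation is s² + (4.8 + 4.5·0.9)s + 4.5·9.62 = 0.
That is s² + 8.85s + 43.29 = 0, so ω_n = 6.58 rad/s and ζ = 8.85/(2·6.58) = 0.6725.
%OS = 100·exp(−πζ/√(1−ζ²)) = 5.76%.

5.76%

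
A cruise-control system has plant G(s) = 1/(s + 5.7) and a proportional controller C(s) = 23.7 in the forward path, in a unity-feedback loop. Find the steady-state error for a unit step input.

The loop is type 0. Static position error constant K_pos = C(0)·G(0) = 23.7·0.1754 = 4.158.
Steady-state error to a unit step: e_ss = 1/(1+K_pos) = 1/5.158 = 0.194.

0.194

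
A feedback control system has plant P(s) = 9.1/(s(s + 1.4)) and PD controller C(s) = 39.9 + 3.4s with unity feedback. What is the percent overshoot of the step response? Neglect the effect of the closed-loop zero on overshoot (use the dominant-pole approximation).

Forward path: (39.9 + 3.4s)·9.1/(s(s+1.4)). The closed-loop characteristic equation is s² + (1.4 + 9.1·3.4)s + 9.1·39.9 = 0.
That is s² + 32.34s + 363.1 = 0, so ω_n = 19.05 rad/s and ζ = 32.34/(2·19.05) = 0.8486.
%OS = 100·exp(−πζ/√(1−ζ²)) = 0.648%.

0.648%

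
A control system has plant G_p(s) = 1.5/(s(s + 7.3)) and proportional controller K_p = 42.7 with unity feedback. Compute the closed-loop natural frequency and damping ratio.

1 + K_p·G_p(s) = 0 gives s² + 7.3s + 64.05 = 0.
So ω_n² = 64.05 ⇒ ω_n = 8.003 rad/s, and ζ = 7.3/(2ω_n) = 0.456.

ω_n = 8 rad/s, ζ = 0.456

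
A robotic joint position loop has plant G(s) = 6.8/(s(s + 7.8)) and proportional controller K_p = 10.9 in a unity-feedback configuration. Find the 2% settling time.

T_s ≈ 1.03 s

Closed-loop characteristic equation: s² + 7.8s + 74.12 = 0, so ω_n = 8.609 rad/s and ζ = 7.8/(2·8.609) = 0.453.
2% settling time T_s ≈ 4/(ζω_n) = 4/3.9 = 1.03 s.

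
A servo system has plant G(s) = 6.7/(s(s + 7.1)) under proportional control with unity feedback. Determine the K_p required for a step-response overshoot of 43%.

K_p = 27.9

From %OS = 100·exp(−πζ/√(1−ζ²)) = 43%, ζ = −ln(0.43)/√(π²+ln²(0.43)) = 0.2594.
Characteristic equation s² + 7.1s + 6.7K_p = 0 gives ζ = 7.1/(2√(6.7K_p)).
Setting ζ = 0.2594: √(6.7K_p) = 7.1/(2·0.2594) = 13.68, so K_p = 187.2/6.7 = 27.9.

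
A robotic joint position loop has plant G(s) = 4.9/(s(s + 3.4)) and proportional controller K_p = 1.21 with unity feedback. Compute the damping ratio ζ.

1 + K_p·G(s) = 0 gives s² + 3.4s + 5.929 = 0.
Matching s² + 2ζω_n s + ω_n²: ω_n = √5.929 = 2.435 rad/s and 2ζω_n = 3.4, so ζ = 3.4/(2·2.435) = 0.698.

ζ = 0.698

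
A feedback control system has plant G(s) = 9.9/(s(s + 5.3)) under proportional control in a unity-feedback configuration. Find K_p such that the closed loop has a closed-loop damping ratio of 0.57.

Closed-loop characteristic equation: s² + 5.3s + K_p·9.9 = 0.
So ω_n = √(9.9K_p) and 2ζω_n = 5.3, giving ζ = 5.3/(2√(9.9K_p)).
Setting ζ = 0.57: √(9.9K_p) = 5.3/(2·0.57) = 4.649, so K_p = 21.61/9.9 = 2.18.

K_p = 2.18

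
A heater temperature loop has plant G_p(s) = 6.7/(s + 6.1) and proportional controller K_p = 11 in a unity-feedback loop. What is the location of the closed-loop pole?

s = -79.8

Closed-loop transfer function: T(s) = K_p·G_p(s)/(1 + K_p·G_p(s)) = 73.7/(s + 6.1 + 73.7) = 73.7/(s + 79.8).
The closed-loop pole is at s = −79.8.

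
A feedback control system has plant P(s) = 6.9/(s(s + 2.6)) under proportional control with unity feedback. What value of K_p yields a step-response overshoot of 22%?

From %OS = 100·exp(−πζ/√(1−ζ²)) = 22%, ζ = −ln(0.22)/√(π²+ln²(0.22)) = 0.4342.
Characteristic equation s² + 2.6s + 6.9K_p = 0 gives ζ = 2.6/(2√(6.9K_p)).
Setting ζ = 0.4342: √(6.9K_p) = 2.6/(2·0.4342) = 2.994, so K_p = 8.965/6.9 = 1.3.

K_p = 1.3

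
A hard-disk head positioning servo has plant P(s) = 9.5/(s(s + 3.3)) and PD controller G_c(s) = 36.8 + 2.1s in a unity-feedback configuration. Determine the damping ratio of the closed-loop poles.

ζ = 0.622

Forward path: (36.8 + 2.1s)·9.5/(s(s+3.3)). The closed-loop characteristic equation is s² + (3.3 + 9.5·2.1)s + 9.5·36.8 = 0.
That is s² + 23.25s + 349.6 = 0, so ω_n = 18.7 rad/s and ζ = 23.25/(2·18.7) = 0.6217.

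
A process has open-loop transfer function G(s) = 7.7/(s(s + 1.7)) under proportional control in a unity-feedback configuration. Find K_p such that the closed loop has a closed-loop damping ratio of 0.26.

Closed-loop characteristic equation: s² + 1.7s + K_p·7.7 = 0.
So ω_n = √(7.7K_p) and 2ζω_n = 1.7, giving ζ = 1.7/(2√(7.7K_p)).
Setting ζ = 0.26: √(7.7K_p) = 1.7/(2·0.26) = 3.269, so K_p = 10.69/7.7 = 1.39.

K_p = 1.39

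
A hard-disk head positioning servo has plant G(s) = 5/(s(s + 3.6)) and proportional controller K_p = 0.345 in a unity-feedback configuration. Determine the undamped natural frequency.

ω_n = 1.31 rad/s

With unity feedback the closed-loop characteristic equation is s² + 3.6s + 0.345·5 = s² + 3.6s + 1.725 = 0.
So ω_n² = 1.725 ⇒ ω_n = 1.313 rad/s, and ζ = 3.6/(2ω_n) = 1.37.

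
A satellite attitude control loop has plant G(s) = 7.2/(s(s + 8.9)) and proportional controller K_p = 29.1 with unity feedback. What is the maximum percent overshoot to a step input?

The closed-loop denominator s² + 8.9s + 209.5 gives ω_n = √209.5 = 14.47 and ζ = 8.9/(2ω_n) = 0.3074.
%OS = 100·exp(−πζ/√(1−ζ²)) = 100·exp(−π·0.3074/√0.9055) = 36.2%.

36.2%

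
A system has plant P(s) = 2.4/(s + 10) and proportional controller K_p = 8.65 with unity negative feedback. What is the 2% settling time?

Closed-loop transfer function: T(s) = K_p·P(s)/(1 + K_p·P(s)) = 20.76/(s + 10 + 20.76) = 20.76/(s + 30.76).
Time constant τ = 1/30.76 = 0.03251 s, so the 2% settling time is about 4τ = 0.13 s.

T_s ≈ 0.13 s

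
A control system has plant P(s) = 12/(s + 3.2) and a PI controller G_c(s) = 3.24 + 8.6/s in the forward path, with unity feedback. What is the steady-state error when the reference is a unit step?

The open loop G_c(s)P(s) has a pole at the origin (type 1), so the static position error constant is infinite and e_ss = 1/(1+∞) = 0.

0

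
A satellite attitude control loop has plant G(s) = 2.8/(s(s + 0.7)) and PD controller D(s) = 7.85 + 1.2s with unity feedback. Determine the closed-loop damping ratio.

Forward path: (7.85 + 1.2s)·2.8/(s(s+0.7)). The closed-loop characteristic equation is s² + (0.7 + 2.8·1.2)s + 2.8·7.85 = 0.
That is s² + 4.06s + 21.98 = 0, so ω_n = 4.688 rad/s and ζ = 4.06/(2·4.688) = 0.433.

ζ = 0.433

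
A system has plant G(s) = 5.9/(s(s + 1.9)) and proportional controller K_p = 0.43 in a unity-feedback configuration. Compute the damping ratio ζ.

The closed-loop denominator is s(s+1.9) + 0.43·5.9 = s² + 1.9s + 2.537.
Matching s² + 2ζω_n s + ω_n²: ω_n = √2.537 = 1.593 rad/s and 2ζω_n = 1.9, so ζ = 1.9/(2·1.593) = 0.596.

ζ = 0.596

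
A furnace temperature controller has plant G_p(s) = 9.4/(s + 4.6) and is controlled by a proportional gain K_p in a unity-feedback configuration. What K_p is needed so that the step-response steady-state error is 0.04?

The loop is type 0, so e_ss(step) = 1/(1 + K_pos) with K_pos = K_p·G_p(0).
G_p(0) = 2.043. Require 1/(1 + K_p·2.043) = 0.04, so 1 + 2.043·K_p = 25.
K_p = (25 − 1)/2.043 = 11.7.

K_p = 11.7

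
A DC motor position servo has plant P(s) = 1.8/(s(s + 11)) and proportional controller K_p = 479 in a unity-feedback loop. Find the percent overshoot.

54.9%

Closed-loop characteristic equation: s² + 11s + 862.2 = 0, so ω_n = 29.36 rad/s and ζ = 11/(2·29.36) = 0.1873.
%OS = 100·exp(−πζ/√(1−ζ²)) = 100·exp(−π·0.1873/√0.9649) = 54.9%.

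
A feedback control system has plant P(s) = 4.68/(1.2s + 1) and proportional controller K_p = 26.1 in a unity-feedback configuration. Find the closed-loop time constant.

τ = 0.00974 s

Closed loop: T(s) = K_p·P/(1+K_p·P) = 122.1/(1.2s + 1 + 122.1), with pole at s = −(1 + 122.1)/1.2 = −102.6.
Closed-loop time constant τ = 1/102.6 = 0.00974 s.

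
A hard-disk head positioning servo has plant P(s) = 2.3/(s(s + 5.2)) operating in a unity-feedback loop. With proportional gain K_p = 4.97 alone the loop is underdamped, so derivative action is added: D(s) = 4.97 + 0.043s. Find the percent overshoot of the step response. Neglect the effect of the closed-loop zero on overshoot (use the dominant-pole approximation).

1.9%

Forward path: (4.97 + 0.043s)·2.3/(s(s+5.2)). The closed-loop characteristic equation is s² + (5.2 + 2.3·0.043)s + 2.3·4.97 = 0.
That is s² + 5.299s + 11.43 = 0, so ω_n = 3.381 rad/s and ζ = 5.299/(2·3.381) = 0.7836.
%OS = 100·exp(−πζ/√(1−ζ²)) = 1.9%.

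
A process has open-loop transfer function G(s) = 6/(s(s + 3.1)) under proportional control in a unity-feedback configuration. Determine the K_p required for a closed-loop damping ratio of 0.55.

Closed-loop characteristic equation: s² + 3.1s + K_p·6 = 0.
So ω_n = √(6K_p) and 2ζω_n = 3.1, giving ζ = 3.1/(2√(6K_p)).
Setting ζ = 0.55: √(6K_p) = 3.1/(2·0.55) = 2.818, so K_p = 7.942/6 = 1.32.

K_p = 1.32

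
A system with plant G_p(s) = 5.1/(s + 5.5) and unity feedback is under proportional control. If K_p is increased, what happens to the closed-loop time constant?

decrease

Closed-loop pole is at s = −(5.5+K_p·5.1); larger K_p moves it further left, so τ = 1/(5.5+K_p·5.1) decreases.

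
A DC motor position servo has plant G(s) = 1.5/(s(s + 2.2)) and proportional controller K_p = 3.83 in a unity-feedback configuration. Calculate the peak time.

T_p = 1.48 s

From 1 + K_pG(s) = 0: s² + 2.2s + 5.745 = 0 ⇒ ω_n = 2.397, ζ = 0.4589.
Damped frequency ω_d = ω_n√(1−ζ²) = 2.13 rad/s, so peak time T_p = π/ω_d = 1.48 s.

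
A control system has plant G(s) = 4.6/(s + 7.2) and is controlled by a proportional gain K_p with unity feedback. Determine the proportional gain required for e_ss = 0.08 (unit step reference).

The loop is type 0, so e_ss(step) = 1/(1 + K_pos) with K_pos = K_p·G(0).
G(0) = 0.6389. Require 1/(1 + K_p·0.6389) = 0.08, so 1 + 0.6389·K_p = 12.5.
K_p = (12.5 − 1)/0.6389 = 18.

K_p = 18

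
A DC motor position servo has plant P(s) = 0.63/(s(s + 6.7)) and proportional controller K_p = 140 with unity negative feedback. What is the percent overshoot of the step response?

The closed-loop denominator s² + 6.7s + 88.2 gives ω_n = √88.2 = 9.391 and ζ = 6.7/(2ω_n) = 0.3567.
%OS = 100·exp(−πζ/√(1−ζ²)) = 100·exp(−π·0.3567/√0.8728) = 30.1%.

30.1%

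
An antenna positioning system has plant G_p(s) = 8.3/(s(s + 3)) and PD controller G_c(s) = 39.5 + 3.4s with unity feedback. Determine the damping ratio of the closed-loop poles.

ζ = 0.862

Forward path: (39.5 + 3.4s)·8.3/(s(s+3)). The closed-loop characteristic equation is s² + (3 + 8.3·3.4)s + 8.3·39.5 = 0.
That is s² + 31.22s + 327.9 = 0, so ω_n = 18.11 rad/s and ζ = 31.22/(2·18.11) = 0.8621.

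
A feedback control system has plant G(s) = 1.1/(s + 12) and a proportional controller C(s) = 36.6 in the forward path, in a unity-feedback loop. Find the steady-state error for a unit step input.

0.23

The loop is type 0. Static position error constant K_pos = C(0)·G(0) = 36.6·0.09167 = 3.355.
Steady-state error to a unit step: e_ss = 1/(1+K_pos) = 1/4.355 = 0.23.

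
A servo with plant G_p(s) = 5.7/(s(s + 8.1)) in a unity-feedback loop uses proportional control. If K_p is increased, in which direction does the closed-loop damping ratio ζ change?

ζ = 8.1/(2√(5.7K_p)); increasing K_p raises the denominator, so ζ falls.

decrease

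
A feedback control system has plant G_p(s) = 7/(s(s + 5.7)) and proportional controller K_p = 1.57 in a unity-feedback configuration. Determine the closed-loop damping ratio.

ζ = 0.86

The closed-loop denominator is s(s+5.7) + 1.57·7 = s² + 5.7s + 10.99.
Matching s² + 2ζω_n s + ω_n²: ω_n = √10.99 = 3.315 rad/s and 2ζω_n = 5.7, so ζ = 5.7/(2·3.315) = 0.86.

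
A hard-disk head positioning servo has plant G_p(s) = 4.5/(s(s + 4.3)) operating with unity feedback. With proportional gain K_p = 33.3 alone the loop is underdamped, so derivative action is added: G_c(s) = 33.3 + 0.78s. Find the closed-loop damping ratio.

ζ = 0.319

Forward path: (33.3 + 0.78s)·4.5/(s(s+4.3)). The closed-loop characteristic equation is s² + (4.3 + 4.5·0.78)s + 4.5·33.3 = 0.
That is s² + 7.81s + 149.8 = 0, so ω_n = 12.24 rad/s and ζ = 7.81/(2·12.24) = 0.319.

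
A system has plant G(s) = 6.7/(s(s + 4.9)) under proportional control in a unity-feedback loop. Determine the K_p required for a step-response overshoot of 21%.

K_p = 4.53

From %OS = 100·exp(−πζ/√(1−ζ²)) = 21%, ζ = −ln(0.21)/√(π²+ln²(0.21)) = 0.4449.
Characteristic equation s² + 4.9s + 6.7K_p = 0 gives ζ = 4.9/(2√(6.7K_p)).
Setting ζ = 0.4449: √(6.7K_p) = 4.9/(2·0.4449) = 5.507, so K_p = 30.33/6.7 = 4.53.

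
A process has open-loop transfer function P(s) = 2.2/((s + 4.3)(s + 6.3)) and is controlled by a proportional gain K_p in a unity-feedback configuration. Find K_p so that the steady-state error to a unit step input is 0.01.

K_p = 1220

For a type-0 loop with proportional control, e_ss = 1/(1 + K_p·P(0)).
P(0) = 0.08121. Require 1/(1 + K_p·0.08121) = 0.01, so 1 + 0.08121·K_p = 100.
K_p = (100 − 1)/0.08121 = 1220.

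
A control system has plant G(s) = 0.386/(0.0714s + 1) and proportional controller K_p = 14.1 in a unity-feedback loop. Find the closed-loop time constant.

τ = 0.0111 s

Closed loop: T(s) = K_p·G/(1+K_p·G) = 5.443/(0.0714s + 1 + 5.443), with pole at s = −(1 + 5.443)/0.0714 = −90.23.
Closed-loop time constant τ = 1/90.23 = 0.0111 s.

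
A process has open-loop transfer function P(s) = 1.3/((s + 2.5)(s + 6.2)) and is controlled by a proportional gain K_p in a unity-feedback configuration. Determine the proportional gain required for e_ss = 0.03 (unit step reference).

K_p = 386

For a type-0 loop with proportional control, e_ss = 1/(1 + K_p·P(0)).
P(0) = 0.08387. Require 1/(1 + K_p·0.08387) = 0.03, so 1 + 0.08387·K_p = 33.33.
K_p = (33.33 − 1)/0.08387 = 386.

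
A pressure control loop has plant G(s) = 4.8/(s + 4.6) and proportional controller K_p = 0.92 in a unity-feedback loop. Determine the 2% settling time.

Closed-loop transfer function: T(s) = K_p·G(s)/(1 + K_p·G(s)) = 4.416/(s + 4.6 + 4.416) = 4.416/(s + 9.016).
Time constant τ = 1/9.016 = 0.1109 s, so the 2% settling time is about 4τ = 0.444 s.

T_s ≈ 0.444 s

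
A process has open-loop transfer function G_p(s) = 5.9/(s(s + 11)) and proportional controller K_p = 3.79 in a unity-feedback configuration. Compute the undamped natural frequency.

ω_n = 4.73 rad/s

1 + K_p·G_p(s) = 0 gives s² + 11s + 22.36 = 0.
So ω_n² = 22.36 ⇒ ω_n = 4.729 rad/s, and ζ = 11/(2ω_n) = 1.16.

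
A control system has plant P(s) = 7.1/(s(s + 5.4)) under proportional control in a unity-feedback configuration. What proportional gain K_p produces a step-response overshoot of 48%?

From %OS = 100·exp(−πζ/√(1−ζ²)) = 48%, ζ = −ln(0.48)/√(π²+ln²(0.48)) = 0.2275.
Characteristic equation s² + 5.4s + 7.1K_p = 0 gives ζ = 5.4/(2√(7.1K_p)).
Setting ζ = 0.2275: √(7.1K_p) = 5.4/(2·0.2275) = 11.87, so K_p = 140.8/7.1 = 19.8.

K_p = 19.8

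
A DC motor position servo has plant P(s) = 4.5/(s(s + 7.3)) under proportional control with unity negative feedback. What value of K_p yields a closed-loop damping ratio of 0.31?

K_p = 30.8

Closed-loop characteristic equation: s² + 7.3s + K_p·4.5 = 0.
So ω_n = √(4.5K_p) and 2ζω_n = 7.3, giving ζ = 7.3/(2√(4.5K_p)).
Setting ζ = 0.31: √(4.5K_p) = 7.3/(2·0.31) = 11.77, so K_p = 138.6/4.5 = 30.8.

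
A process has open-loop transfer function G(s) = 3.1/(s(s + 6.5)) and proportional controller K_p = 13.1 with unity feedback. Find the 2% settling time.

Closed-loop characteristic equation: s² + 6.5s + 40.61 = 0, so ω_n = 6.373 rad/s and ζ = 6.5/(2·6.373) = 0.51.
2% settling time T_s ≈ 4/(ζω_n) = 4/3.25 = 1.23 s.

T_s ≈ 1.23 s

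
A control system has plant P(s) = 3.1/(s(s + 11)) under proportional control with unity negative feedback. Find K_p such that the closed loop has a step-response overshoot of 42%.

K_p = 138

From %OS = 100·exp(−πζ/√(1−ζ²)) = 42%, ζ = −ln(0.42)/√(π²+ln²(0.42)) = 0.2662.
Characteristic equation s² + 11s + 3.1K_p = 0 gives ζ = 11/(2√(3.1K_p)).
Setting ζ = 0.2662: √(3.1K_p) = 11/(2·0.2662) = 20.66, so K_p = 427/3.1 = 138.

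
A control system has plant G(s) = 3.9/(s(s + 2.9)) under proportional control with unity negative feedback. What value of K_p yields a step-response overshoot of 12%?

K_p = 1.72

From %OS = 100·exp(−πζ/√(1−ζ²)) = 12%, ζ = −ln(0.12)/√(π²+ln²(0.12)) = 0.5594.
Characteristic equation s² + 2.9s + 3.9K_p = 0 gives ζ = 2.9/(2√(3.9K_p)).
Setting ζ = 0.5594: √(3.9K_p) = 2.9/(2·0.5594) = 2.592, so K_p = 6.718/3.9 = 1.72.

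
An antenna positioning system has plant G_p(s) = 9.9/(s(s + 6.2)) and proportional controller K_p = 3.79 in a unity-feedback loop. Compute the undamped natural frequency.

ω_n = 6.13 rad/s

With unity feedback the closed-loop characteristic equation is s² + 6.2s + 3.79·9.9 = s² + 6.2s + 37.52 = 0.
So ω_n² = 37.52 ⇒ ω_n = 6.125 rad/s, and ζ = 6.2/(2ω_n) = 0.506.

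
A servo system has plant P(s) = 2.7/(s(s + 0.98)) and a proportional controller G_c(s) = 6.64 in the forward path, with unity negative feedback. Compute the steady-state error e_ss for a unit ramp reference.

0.0547

The loop has one pole at the origin (type 1). Velocity error constant K_v = lim_{s→0} s·G_c(s)P(s) = 6.64·2.7/0.98 = 18.29.
Steady-state error to a unit ramp: e_ss = 1/K_v = 0.0547.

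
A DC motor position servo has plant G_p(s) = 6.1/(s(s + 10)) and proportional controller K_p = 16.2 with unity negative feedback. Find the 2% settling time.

T_s ≈ 0.8 s

Closed-loop characteristic equation: s² + 10s + 98.82 = 0, so ω_n = 9.941 rad/s and ζ = 10/(2·9.941) = 0.503.
2% settling time T_s ≈ 4/(ζω_n) = 4/5 = 0.8 s.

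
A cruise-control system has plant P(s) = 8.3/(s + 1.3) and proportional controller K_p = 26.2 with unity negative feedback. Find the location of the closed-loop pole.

Closed-loop transfer function: T(s) = K_p·P(s)/(1 + K_p·P(s)) = 217.5/(s + 1.3 + 217.5) = 217.5/(s + 218.8).
The closed-loop pole is at s = −218.8.

s = -218.8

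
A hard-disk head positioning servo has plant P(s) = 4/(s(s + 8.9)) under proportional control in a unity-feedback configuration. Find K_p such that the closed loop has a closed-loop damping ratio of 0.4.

K_p = 30.9

Closed-loop characteristic equation: s² + 8.9s + K_p·4 = 0.
So ω_n = √(4K_p) and 2ζω_n = 8.9, giving ζ = 8.9/(2√(4K_p)).
Setting ζ = 0.4: √(4K_p) = 8.9/(2·0.4) = 11.12, so K_p = 123.8/4 = 30.9.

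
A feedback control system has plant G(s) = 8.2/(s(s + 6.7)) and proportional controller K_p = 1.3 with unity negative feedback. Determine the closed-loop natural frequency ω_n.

The closed-loop denominator is s(s+6.7) + 1.3·8.2 = s² + 6.7s + 10.66.
Matching s² + 2ζω_n s + ω_n²: ω_n = √10.66 = 3.265 rad/s and 2ζω_n = 6.7, so ζ = 6.7/(2·3.265) = 1.03.

ω_n = 3.26 rad/s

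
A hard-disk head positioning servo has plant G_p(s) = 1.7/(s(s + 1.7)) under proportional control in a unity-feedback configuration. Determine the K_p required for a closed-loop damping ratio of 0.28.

K_p = 5.42

Closed-loop characteristic equation: s² + 1.7s + K_p·1.7 = 0.
So ω_n = √(1.7K_p) and 2ζω_n = 1.7, giving ζ = 1.7/(2√(1.7K_p)).
Setting ζ = 0.28: √(1.7K_p) = 1.7/(2·0.28) = 3.036, so K_p = 9.216/1.7 = 5.42.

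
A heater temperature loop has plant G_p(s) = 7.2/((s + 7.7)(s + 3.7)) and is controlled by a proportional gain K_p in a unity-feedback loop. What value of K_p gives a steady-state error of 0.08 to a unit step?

Steady-state error for a unit step on this type-0 loop is 1/(1 + K_p·G_p(0)).
G_p(0) = 0.2527. Require 1/(1 + K_p·0.2527) = 0.08, so 1 + 0.2527·K_p = 12.5.
K_p = (12.5 − 1)/0.2527 = 45.5.

K_p = 45.5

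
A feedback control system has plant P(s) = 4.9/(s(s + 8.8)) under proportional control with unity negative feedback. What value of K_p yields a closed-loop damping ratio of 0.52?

Closed-loop characteristic equation: s² + 8.8s + K_p·4.9 = 0.
So ω_n = √(4.9K_p) and 2ζω_n = 8.8, giving ζ = 8.8/(2√(4.9K_p)).
Setting ζ = 0.52: √(4.9K_p) = 8.8/(2·0.52) = 8.462, so K_p = 71.6/4.9 = 14.6.

K_p = 14.6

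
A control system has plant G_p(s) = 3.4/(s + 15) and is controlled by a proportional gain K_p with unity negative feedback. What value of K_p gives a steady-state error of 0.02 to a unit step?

K_p = 216

Steady-state error for a unit step on this type-0 loop is 1/(1 + K_p·G_p(0)).
G_p(0) = 0.2267. Require 1/(1 + K_p·0.2267) = 0.02, so 1 + 0.2267·K_p = 50.
K_p = (50 − 1)/0.2267 = 216.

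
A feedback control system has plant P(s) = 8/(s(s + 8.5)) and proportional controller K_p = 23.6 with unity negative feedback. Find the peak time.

The closed-loop denominator s² + 8.5s + 188.8 gives ω_n = √188.8 = 13.74 and ζ = 8.5/(2ω_n) = 0.3093.
Damped frequency ω_d = ω_n√(1−ζ²) = 13.07 rad/s, so peak time T_p = π/ω_d = 0.24 s.

T_p = 0.24 s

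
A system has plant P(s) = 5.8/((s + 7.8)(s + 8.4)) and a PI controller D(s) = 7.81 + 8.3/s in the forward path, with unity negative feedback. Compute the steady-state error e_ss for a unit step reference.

0

The open loop D(s)P(s) has a pole at the origin (type 1), so the static position error constant is infinite and e_ss = 1/(1+∞) = 0.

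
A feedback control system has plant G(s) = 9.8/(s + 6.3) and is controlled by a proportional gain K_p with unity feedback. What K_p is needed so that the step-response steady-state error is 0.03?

The loop is type 0, so e_ss(step) = 1/(1 + K_pos) with K_pos = K_p·G(0).
G(0) = 1.556. Require 1/(1 + K_p·1.556) = 0.03, so 1 + 1.556·K_p = 33.33.
K_p = (33.33 − 1)/1.556 = 20.8.

K_p = 20.8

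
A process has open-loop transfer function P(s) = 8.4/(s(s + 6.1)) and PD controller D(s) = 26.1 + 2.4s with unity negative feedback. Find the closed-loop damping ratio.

ζ = 0.887

Forward path: (26.1 + 2.4s)·8.4/(s(s+6.1)). The closed-loop characteristic equation is s² + (6.1 + 8.4·2.4)s + 8.4·26.1 = 0.
That is s² + 26.26s + 219.2 = 0, so ω_n = 14.81 rad/s and ζ = 26.26/(2·14.81) = 0.8868.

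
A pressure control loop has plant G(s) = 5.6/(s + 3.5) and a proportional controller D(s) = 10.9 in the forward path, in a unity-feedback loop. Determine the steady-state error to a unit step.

0.0542

The loop is type 0. Static position error constant K_pos = D(0)·G(0) = 10.9·1.6 = 17.44.
Steady-state error to a unit step: e_ss = 1/(1+K_pos) = 1/18.44 = 0.0542.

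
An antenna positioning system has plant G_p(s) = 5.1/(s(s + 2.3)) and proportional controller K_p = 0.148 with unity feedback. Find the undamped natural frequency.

ω_n = 0.869 rad/s

1 + K_p·G_p(s) = 0 gives s² + 2.3s + 0.7548 = 0.
Matching s² + 2ζω_n s + ω_n²: ω_n = √0.7548 = 0.8688 rad/s and 2ζω_n = 2.3, so ζ = 2.3/(2·0.8688) = 1.32.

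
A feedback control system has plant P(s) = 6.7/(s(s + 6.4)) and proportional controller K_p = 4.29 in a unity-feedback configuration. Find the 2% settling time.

T_s ≈ 1.25 s

Closed-loop characteristic equation: s² + 6.4s + 28.74 = 0, so ω_n = 5.361 rad/s and ζ = 6.4/(2·5.361) = 0.5969.
2% settling time T_s ≈ 4/(ζω_n) = 4/3.2 = 1.25 s.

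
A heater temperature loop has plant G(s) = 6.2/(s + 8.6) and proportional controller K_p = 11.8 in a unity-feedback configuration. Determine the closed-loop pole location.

Closed-loop transfer function: T(s) = K_p·G(s)/(1 + K_p·G(s)) = 73.16/(s + 8.6 + 73.16) = 73.16/(s + 81.76).
The closed-loop pole is at s = −81.76.

s = -81.76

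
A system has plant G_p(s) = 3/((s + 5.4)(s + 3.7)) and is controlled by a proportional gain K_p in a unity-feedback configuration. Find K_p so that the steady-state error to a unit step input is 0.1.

K_p = 59.9

Steady-state error for a unit step on this type-0 loop is 1/(1 + K_p·G_p(0)).
G_p(0) = 0.1502. Require 1/(1 + K_p·0.1502) = 0.1, so 1 + 0.1502·K_p = 10.
K_p = (10 − 1)/0.1502 = 59.9.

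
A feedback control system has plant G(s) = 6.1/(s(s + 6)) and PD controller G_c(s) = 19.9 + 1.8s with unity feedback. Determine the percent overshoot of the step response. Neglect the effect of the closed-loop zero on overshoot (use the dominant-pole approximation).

Forward path: (19.9 + 1.8s)·6.1/(s(s+6)). The closed-loop characteristic equation is s² + (6 + 6.1·1.8)s + 6.1·19.9 = 0.
That is s² + 16.98s + 121.4 = 0, so ω_n = 11.02 rad/s and ζ = 16.98/(2·11.02) = 0.7706.
%OS = 100·exp(−πζ/√(1−ζ²)) = 2.24%.

2.24%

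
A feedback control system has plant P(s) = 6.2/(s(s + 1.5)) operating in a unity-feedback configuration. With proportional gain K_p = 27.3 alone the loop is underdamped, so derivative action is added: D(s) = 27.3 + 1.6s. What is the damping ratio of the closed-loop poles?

Forward path: (27.3 + 1.6s)·6.2/(s(s+1.5)). The closed-loop characteristic equation is s² + (1.5 + 6.2·1.6)s + 6.2·27.3 = 0.
That is s² + 11.42s + 169.3 = 0, so ω_n = 13.01 rad/s and ζ = 11.42/(2·13.01) = 0.4389.

ζ = 0.439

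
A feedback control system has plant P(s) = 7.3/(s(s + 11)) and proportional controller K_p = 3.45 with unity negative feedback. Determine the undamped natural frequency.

With unity feedback the closed-loop characteristic equation is s² + 11s + 3.45·7.3 = s² + 11s + 25.19 = 0.
Matching s² + 2ζω_n s + ω_n²: ω_n = √25.19 = 5.018 rad/s and 2ζω_n = 11, so ζ = 11/(2·5.018) = 1.1.

ω_n = 5.02 rad/s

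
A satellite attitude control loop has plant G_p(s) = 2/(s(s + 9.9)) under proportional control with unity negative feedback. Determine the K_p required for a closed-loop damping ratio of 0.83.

K_p = 17.8

Closed-loop characteristic equation: s² + 9.9s + K_p·2 = 0.
So ω_n = √(2K_p) and 2ζω_n = 9.9, giving ζ = 9.9/(2√(2K_p)).
Setting ζ = 0.83: √(2K_p) = 9.9/(2·0.83) = 5.964, so K_p = 35.57/2 = 17.8.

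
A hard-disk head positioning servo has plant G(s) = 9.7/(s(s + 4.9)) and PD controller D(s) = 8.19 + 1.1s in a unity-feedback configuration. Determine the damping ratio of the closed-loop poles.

Forward path: (8.19 + 1.1s)·9.7/(s(s+4.9)). The closed-loop characteristic equation is s² + (4.9 + 9.7·1.1)s + 9.7·8.19 = 0.
That is s² + 15.57s + 79.44 = 0, so ω_n = 8.913 rad/s and ζ = 15.57/(2·8.913) = 0.8734.

ζ = 0.873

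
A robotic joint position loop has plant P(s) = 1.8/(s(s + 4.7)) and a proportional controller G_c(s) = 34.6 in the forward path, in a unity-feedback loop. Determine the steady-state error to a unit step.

The open loop G_c(s)P(s) has a pole at the origin (type 1), so the static position error constant is infinite and e_ss = 1/(1+∞) = 0.

0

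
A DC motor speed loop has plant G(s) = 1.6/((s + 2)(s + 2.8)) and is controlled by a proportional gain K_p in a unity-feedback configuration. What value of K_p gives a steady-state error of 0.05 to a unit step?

The loop is type 0, so e_ss(step) = 1/(1 + K_pos) with K_pos = K_p·G(0).
G(0) = 0.2857. Require 1/(1 + K_p·0.2857) = 0.05, so 1 + 0.2857·K_p = 20.
K_p = (20 − 1)/0.2857 = 66.5.

K_p = 66.5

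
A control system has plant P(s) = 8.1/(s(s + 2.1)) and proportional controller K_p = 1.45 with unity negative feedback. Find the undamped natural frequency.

ω_n = 3.43 rad/s

1 + K_p·P(s) = 0 gives s² + 2.1s + 11.74 = 0.
So ω_n² = 11.74 ⇒ ω_n = 3.427 rad/s, and ζ = 2.1/(2ω_n) = 0.306.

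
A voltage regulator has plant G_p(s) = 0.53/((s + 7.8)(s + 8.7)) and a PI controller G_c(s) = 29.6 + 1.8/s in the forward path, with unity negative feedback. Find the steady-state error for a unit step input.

The open loop G_c(s)G_p(s) has a pole at the origin (type 1), so the static position error constant is infinite and e_ss = 1/(1+∞) = 0.

0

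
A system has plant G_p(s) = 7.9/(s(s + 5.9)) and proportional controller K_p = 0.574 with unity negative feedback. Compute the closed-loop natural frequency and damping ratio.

The closed-loop denominator is s(s+5.9) + 0.574·7.9 = s² + 5.9s + 4.535.
Matching s² + 2ζω_n s + ω_n²: ω_n = √4.535 = 2.129 rad/s and 2ζω_n = 5.9, so ζ = 5.9/(2·2.129) = 1.39.

ω_n = 2.13 rad/s, ζ = 1.39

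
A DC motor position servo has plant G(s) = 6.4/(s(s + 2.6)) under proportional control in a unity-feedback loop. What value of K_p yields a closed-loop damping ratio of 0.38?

Closed-loop characteristic equation: s² + 2.6s + K_p·6.4 = 0.
So ω_n = √(6.4K_p) and 2ζω_n = 2.6, giving ζ = 2.6/(2√(6.4K_p)).
Setting ζ = 0.38: √(6.4K_p) = 2.6/(2·0.38) = 3.421, so K_p = 11.7/6.4 = 1.83.

K_p = 1.83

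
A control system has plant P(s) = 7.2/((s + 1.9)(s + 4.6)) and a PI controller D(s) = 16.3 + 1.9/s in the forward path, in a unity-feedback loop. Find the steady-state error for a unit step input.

The open loop D(s)P(s) has a pole at the origin (type 1), so the static position error constant is infinite and e_ss = 1/(1+∞) = 0.

0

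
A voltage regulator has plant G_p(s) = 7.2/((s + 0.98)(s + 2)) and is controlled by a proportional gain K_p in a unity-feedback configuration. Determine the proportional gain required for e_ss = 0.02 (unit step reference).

The loop is type 0, so e_ss(step) = 1/(1 + K_pos) with K_pos = K_p·G_p(0).
G_p(0) = 3.673. Require 1/(1 + K_p·3.673) = 0.02, so 1 + 3.673·K_p = 50.
K_p = (50 − 1)/3.673 = 13.3.

K_p = 13.3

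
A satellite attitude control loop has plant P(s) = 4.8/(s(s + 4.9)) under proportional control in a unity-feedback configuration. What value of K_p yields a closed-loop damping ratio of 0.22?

Closed-loop characteristic equation: s² + 4.9s + K_p·4.8 = 0.
So ω_n = √(4.8K_p) and 2ζω_n = 4.9, giving ζ = 4.9/(2√(4.8K_p)).
Setting ζ = 0.22: √(4.8K_p) = 4.9/(2·0.22) = 11.14, so K_p = 124/4.8 = 25.8.

K_p = 25.8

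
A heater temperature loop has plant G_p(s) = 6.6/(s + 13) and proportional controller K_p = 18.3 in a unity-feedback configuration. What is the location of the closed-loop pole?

Closed-loop transfer function: T(s) = K_p·G_p(s)/(1 + K_p·G_p(s)) = 120.8/(s + 13 + 120.8) = 120.8/(s + 133.8).
The closed-loop pole is at s = −133.8.

s = -133.8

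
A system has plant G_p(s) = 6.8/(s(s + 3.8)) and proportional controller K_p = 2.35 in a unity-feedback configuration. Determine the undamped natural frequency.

The closed-loop denominator is s(s+3.8) + 2.35·6.8 = s² + 3.8s + 15.98.
So ω_n² = 15.98 ⇒ ω_n = 3.997 rad/s, and ζ = 3.8/(2ω_n) = 0.475.

ω_n = 4 rad/s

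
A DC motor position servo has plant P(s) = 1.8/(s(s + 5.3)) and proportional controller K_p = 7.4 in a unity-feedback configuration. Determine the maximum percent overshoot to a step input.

3.62%

The closed-loop denominator s² + 5.3s + 13.32 gives ω_n = √13.32 = 3.65 and ζ = 5.3/(2ω_n) = 0.7261.
%OS = 100·exp(−πζ/√(1−ζ²)) = 100·exp(−π·0.7261/√0.4728) = 3.62%.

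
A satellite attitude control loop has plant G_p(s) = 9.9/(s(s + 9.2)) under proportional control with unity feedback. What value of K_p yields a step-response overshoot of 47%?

From %OS = 100·exp(−πζ/√(1−ζ²)) = 47%, ζ = −ln(0.47)/√(π²+ln²(0.47)) = 0.2337.
Characteristic equation s² + 9.2s + 9.9K_p = 0 gives ζ = 9.2/(2√(9.9K_p)).
Setting ζ = 0.2337: √(9.9K_p) = 9.2/(2·0.2337) = 19.69, so K_p = 387.5/9.9 = 39.1.

K_p = 39.1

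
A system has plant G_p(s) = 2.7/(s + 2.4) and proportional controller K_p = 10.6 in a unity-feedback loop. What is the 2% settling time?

T_s ≈ 0.129 s

Closed-loop transfer function: T(s) = K_p·G_p(s)/(1 + K_p·G_p(s)) = 28.62/(s + 2.4 + 28.62) = 28.62/(s + 31.02).
Time constant τ = 1/31.02 = 0.03224 s, so the 2% settling time is about 4τ = 0.129 s.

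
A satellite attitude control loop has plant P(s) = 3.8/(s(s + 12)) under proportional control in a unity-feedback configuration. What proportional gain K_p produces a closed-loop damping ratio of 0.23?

K_p = 179

Closed-loop characteristic equation: s² + 12s + K_p·3.8 = 0.
So ω_n = √(3.8K_p) and 2ζω_n = 12, giving ζ = 12/(2√(3.8K_p)).
Setting ζ = 0.23: √(3.8K_p) = 12/(2·0.23) = 26.09, so K_p = 680.5/3.8 = 179.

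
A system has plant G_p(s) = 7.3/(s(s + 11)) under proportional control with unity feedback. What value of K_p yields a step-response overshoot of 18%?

K_p = 18.1

From %OS = 100·exp(−πζ/√(1−ζ²)) = 18%, ζ = −ln(0.18)/√(π²+ln²(0.18)) = 0.4791.
Characteristic equation s² + 11s + 7.3K_p = 0 gives ζ = 11/(2√(7.3K_p)).
Setting ζ = 0.4791: √(7.3K_p) = 11/(2·0.4791) = 11.48, so K_p = 131.8/7.3 = 18.1.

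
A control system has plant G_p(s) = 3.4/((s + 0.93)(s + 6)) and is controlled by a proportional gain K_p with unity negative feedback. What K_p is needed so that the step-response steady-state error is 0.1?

Steady-state error for a unit step on this type-0 loop is 1/(1 + K_p·G_p(0)).
G_p(0) = 0.6093. Require 1/(1 + K_p·0.6093) = 0.1, so 1 + 0.6093·K_p = 10.
K_p = (10 − 1)/0.6093 = 14.8.

K_p = 14.8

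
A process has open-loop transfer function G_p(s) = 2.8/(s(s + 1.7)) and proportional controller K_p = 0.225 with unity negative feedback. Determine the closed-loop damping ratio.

ζ = 1.07

With unity feedback the closed-loop characteristic equation is s² + 1.7s + 0.225·2.8 = s² + 1.7s + 0.63 = 0.
Matching s² + 2ζω_n s + ω_n²: ω_n = √0.63 = 0.7937 rad/s and 2ζω_n = 1.7, so ζ = 1.7/(2·0.7937) = 1.07.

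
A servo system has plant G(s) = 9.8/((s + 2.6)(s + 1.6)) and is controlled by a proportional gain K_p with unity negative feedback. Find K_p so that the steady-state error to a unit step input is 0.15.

Steady-state error for a unit step on this type-0 loop is 1/(1 + K_p·G(0)).
G(0) = 2.356. Require 1/(1 + K_p·2.356) = 0.15, so 1 + 2.356·K_p = 6.667.
K_p = (6.667 − 1)/2.356 = 2.41.

K_p = 2.41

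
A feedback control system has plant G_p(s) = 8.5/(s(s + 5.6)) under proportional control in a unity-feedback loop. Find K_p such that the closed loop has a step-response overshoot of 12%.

K_p = 2.95

From %OS = 100·exp(−πζ/√(1−ζ²)) = 12%, ζ = −ln(0.12)/√(π²+ln²(0.12)) = 0.5594.
Characteristic equation s² + 5.6s + 8.5K_p = 0 gives ζ = 5.6/(2√(8.5K_p)).
Setting ζ = 0.5594: √(8.5K_p) = 5.6/(2·0.5594) = 5.005, so K_p = 25.05/8.5 = 2.95.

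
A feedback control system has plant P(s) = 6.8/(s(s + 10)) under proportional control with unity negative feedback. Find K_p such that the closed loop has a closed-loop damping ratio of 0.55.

Closed-loop characteristic equation: s² + 10s + K_p·6.8 = 0.
So ω_n = √(6.8K_p) and 2ζω_n = 10, giving ζ = 10/(2√(6.8K_p)).
Setting ζ = 0.55: √(6.8K_p) = 10/(2·0.55) = 9.091, so K_p = 82.64/6.8 = 12.2.

K_p = 12.2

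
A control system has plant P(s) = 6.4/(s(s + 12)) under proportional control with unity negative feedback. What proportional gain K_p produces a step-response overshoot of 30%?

K_p = 43.9

From %OS = 100·exp(−πζ/√(1−ζ²)) = 30%, ζ = −ln(0.3)/√(π²+ln²(0.3)) = 0.3579.
Characteristic equation s² + 12s + 6.4K_p = 0 gives ζ = 12/(2√(6.4K_p)).
Setting ζ = 0.3579: √(6.4K_p) = 12/(2·0.3579) = 16.77, so K_p = 281.1/6.4 = 43.9.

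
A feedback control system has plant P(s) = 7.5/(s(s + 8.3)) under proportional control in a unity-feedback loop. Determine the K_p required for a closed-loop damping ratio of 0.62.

Closed-loop characteristic equation: s² + 8.3s + K_p·7.5 = 0.
So ω_n = √(7.5K_p) and 2ζω_n = 8.3, giving ζ = 8.3/(2√(7.5K_p)).
Setting ζ = 0.62: √(7.5K_p) = 8.3/(2·0.62) = 6.694, so K_p = 44.8/7.5 = 5.97.

K_p = 5.97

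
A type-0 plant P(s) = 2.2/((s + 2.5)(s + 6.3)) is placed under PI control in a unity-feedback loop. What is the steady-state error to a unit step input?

The PI controller's integrator makes the forward path type 1, so e_ss to a step is zero.

0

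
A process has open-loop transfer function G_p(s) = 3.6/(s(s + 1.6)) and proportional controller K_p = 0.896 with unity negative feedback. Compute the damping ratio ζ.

1 + K_p·G_p(s) = 0 gives s² + 1.6s + 3.226 = 0.
Matching s² + 2ζω_n s + ω_n²: ω_n = √3.226 = 1.796 rad/s and 2ζω_n = 1.6, so ζ = 1.6/(2·1.796) = 0.445.

ζ = 0.445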